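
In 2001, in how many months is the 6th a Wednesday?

1

Check the 6th of each month of 2001: Jan 6: Sat, Feb 6: Tue, Mar 6: Tue, Apr 6: Fri, May 6: Sun, Jun 6: Wed, Jul 6: Fri, Aug 6: Mon, Sep 6: Thu, Oct 6: Sat, Nov 6: Tue, Dec 6: Thu.
Wednesday occurs in June — 1 month.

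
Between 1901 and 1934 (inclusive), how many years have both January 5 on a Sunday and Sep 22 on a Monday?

Check each year's weekday for January 5 and Sep 22:
  1901: Sat/Sun  1902: Sun/Mon ✓  1903: Mon/Tue  1904: Tue/Thu  1905: Thu/Fri  1906: Fri/Sat  1907: Sat/Sun  1908: Sun/Tue  1909: Tue/Wed  1910: Wed/Thu  1911: Thu/Fri  1912: Fri/Sun  1913: Sun/Mon ✓  1914: Mon/Tue  …(6 more)…  1921: Wed/Thu  1922: Thu/Fri  1923: Fri/Sat  1924: Sat/Mon  1925: Mon/Tue  1926: Tue/Wed  1927: Wed/Thu  1928: Thu/Sat  1929: Sat/Sun  1930: Sun/Mon ✓  1931: Mon/Tue  1932: Tue/Thu  1933: Thu/Fri  1934: Fri/Sat
Both conditions hold in: 1902, 1913, 1919, 1930 — 4.

4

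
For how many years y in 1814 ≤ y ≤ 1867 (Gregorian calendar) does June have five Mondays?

15

June has 30 days; it has five Mondays when Monday falls among the first (month-length − 28) days — i.e. when June 1 is one of Monday/Sunday.
June 1 by year: 1814:Wed 1815:Thu 1816:Sat 1817:Sun✓ 1818:Mon✓ 1819:Tue 1820:Thu 1821:Fri 1822:Sat 1823:Sun✓ 1824:Tue 1825:Wed 1826:Thu 1827:Fri 1828:Sun✓ …(24 more)… 1853:Wed 1854:Thu 1855:Fri 1856:Sun✓ 1857:Mon✓ 1858:Tue 1859:Wed 1860:Fri 1861:Sat 1862:Sun✓ 1863:Mon✓ 1864:Wed 1865:Thu 1866:Fri 1867:Sat
Years with five Mondays: 1817, 1818, 1823, 1828, 1829, 1834, 1835, 1840, 1845, 1846, 1851, 1856, 1857, 1862, 1863 → 15.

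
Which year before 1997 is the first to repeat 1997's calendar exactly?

1986

Two years share a calendar iff Jan 1 falls on the same weekday and both are leap or both are common. 1997: Jan 1 is Wednesday, common year.
1996: Jan 1 Monday, leap
1995: Jan 1 Sunday, common
1994: Jan 1 Saturday, common
1993: Jan 1 Friday, common
1992: Jan 1 Wednesday, leap
1991: Jan 1 Tuesday, common
1990: Jan 1 Monday, common
1989: Jan 1 Sunday, common
1988: Jan 1 Friday, leap
1987: Jan 1 Thursday, common
1986: Jan 1 Wednesday, common
1986 matches on both conditions.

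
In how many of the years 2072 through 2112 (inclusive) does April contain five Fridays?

13

April has 30 days; it has five Fridays when Friday falls among the first (month-length − 28) days — i.e. when April 1 is one of Friday/Thursday.
April 1 by year: 2072:Fri✓ 2073:Sat 2074:Sun 2075:Mon 2076:Wed 2077:Thu✓ 2078:Fri✓ 2079:Sat 2080:Mon 2081:Tue 2082:Wed 2083:Thu✓ 2084:Sat 2085:Sun 2086:Mon …(11 more)… 2098:Tue 2099:Wed 2100:Thu✓ 2101:Fri✓ 2102:Sat 2103:Sun 2104:Tue 2105:Wed 2106:Thu✓ 2107:Fri✓ 2108:Sun 2109:Mon 2110:Tue 2111:Wed 2112:Fri✓
Years with five Fridays: 2072, 2077, 2078, 2083, 2088, 2089, 2094, 2095, 2100, 2101, 2106, 2107, 2112 → 13.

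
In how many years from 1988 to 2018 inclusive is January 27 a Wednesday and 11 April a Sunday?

Check each year's weekday for January 27 and 11 April:
  1988: Wed/Mon  1989: Fri/Tue  1990: Sat/Wed  1991: Sun/Thu  1992: Mon/Sat  1993: Wed/Sun ✓  1994: Thu/Mon  1995: Fri/Tue  1996: Sat/Thu  1997: Mon/Fri  1998: Tue/Sat  1999: Wed/Sun ✓  2000: Thu/Tue  2001: Sat/Wed  …(3 more)…  2005: Thu/Mon  2006: Fri/Tue  2007: Sat/Wed  2008: Sun/Fri  2009: Tue/Sat  2010: Wed/Sun ✓  2011: Thu/Mon  2012: Fri/Wed  2013: Sun/Thu  2014: Mon/Fri  2015: Tue/Sat  2016: Wed/Mon  2017: Fri/Tue  2018: Sat/Wed
Both conditions hold in: 1993, 1999, 2010 — 3.

3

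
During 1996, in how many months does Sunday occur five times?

A month of length L has five Sundays iff its first Sunday is on day ≤ L−28 (so day 1–3 in a 31-day month, 1–2 in a 30-day month, day 1 in a leap February).
Checking each month of 1996: Jan starts Mon (31d); Feb starts Thu (29d); Mar starts Fri (31d) ✓; Apr starts Mon (30d); May starts Wed (31d); Jun starts Sat (30d) ✓; Jul starts Mon (31d); Aug starts Thu (31d); Sep starts Sun (30d) ✓; Oct starts Tue (31d); Nov starts Fri (30d); Dec starts Sun (31d) ✓.
Five-Sunday months: March, June, September, December → 4.

4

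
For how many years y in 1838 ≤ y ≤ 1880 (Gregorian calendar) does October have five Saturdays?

October has 31 days; it has five Saturdays when Saturday falls among the first (month-length − 28) days — i.e. when October 1 is one of Saturday/Friday/Thursday.
October 1 by year: 1838:Mon 1839:Tue 1840:Thu✓ 1841:Fri✓ 1842:Sat✓ 1843:Sun 1844:Tue 1845:Wed 1846:Thu✓ 1847:Fri✓ 1848:Sun 1849:Mon 1850:Tue 1851:Wed 1852:Fri✓ …(13 more)… 1866:Mon 1867:Tue 1868:Thu✓ 1869:Fri✓ 1870:Sat✓ 1871:Sun 1872:Tue 1873:Wed 1874:Thu✓ 1875:Fri✓ 1876:Sun 1877:Mon 1878:Tue 1879:Wed 1880:Fri✓
Years with five Saturdays: 1840, 1841, 1842, 1846, 1847, 1852, 1853, 1857, 1858, 1859, 1863, 1864, 1868, 1869, 1870, 1874, 1875, 1880 → 18.

18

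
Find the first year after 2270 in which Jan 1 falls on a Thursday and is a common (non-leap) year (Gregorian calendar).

2274

Jan 1 advances by 2 weekdays after a leap year and by 1 after a common year.
2270: Jan 1 is Saturday.
2271: Sunday
2272: Monday (leap)
2273: Wednesday
2274: Thursday
2274 begins on a Thursday and is a common year.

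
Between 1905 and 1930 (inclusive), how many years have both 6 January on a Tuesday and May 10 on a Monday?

Check each year's weekday for 6 January and May 10:
  1905: Fri/Wed  1906: Sat/Thu  1907: Sun/Fri  1908: Mon/Sun  1909: Wed/Mon  1910: Thu/Tue  1911: Fri/Wed  1912: Sat/Fri  1913: Mon/Sat  1914: Tue/Sun  1915: Wed/Mon  1916: Thu/Wed  1917: Sat/Thu  1918: Sun/Fri  1919: Mon/Sat  1920: Tue/Mon ✓  1921: Thu/Tue  1922: Fri/Wed  1923: Sat/Thu  1924: Sun/Sat  1925: Tue/Sun  1926: Wed/Mon  1927: Thu/Tue  1928: Fri/Thu  1929: Sun/Fri  1930: Mon/Sat
Both conditions hold in: 1920 — 1.

1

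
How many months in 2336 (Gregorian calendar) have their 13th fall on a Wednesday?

Check the 13th of each month of 2336: Jan 13: Mon, Feb 13: Thu, Mar 13: Fri, Apr 13: Mon, May 13: Wed, Jun 13: Sat, Jul 13: Mon, Aug 13: Thu, Sep 13: Sun, Oct 13: Tue, Nov 13: Fri, Dec 13: Sun.
Wednesday occurs in May — 1 month.

1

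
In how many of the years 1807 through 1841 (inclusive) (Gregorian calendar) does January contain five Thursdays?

15

January has 31 days; it has five Thursdays when Thursday falls among the first (month-length − 28) days — i.e. when January 1 is one of Thursday/Wednesday/Tuesday.
January 1 by year: 1807:Thu✓ 1808:Fri 1809:Sun 1810:Mon 1811:Tue✓ 1812:Wed✓ 1813:Fri 1814:Sat 1815:Sun 1816:Mon 1817:Wed✓ 1818:Thu✓ 1819:Fri 1820:Sat 1821:Mon …(5 more)… 1827:Mon 1828:Tue✓ 1829:Thu✓ 1830:Fri 1831:Sat 1832:Sun 1833:Tue✓ 1834:Wed✓ 1835:Thu✓ 1836:Fri 1837:Sun 1838:Mon 1839:Tue✓ 1840:Wed✓ 1841:Fri
Years with five Thursdays: 1807, 1811, 1812, 1817, 1818, 1822, 1823, 1824, 1828, 1829, 1833, 1834, 1835, 1839, 1840 → 15.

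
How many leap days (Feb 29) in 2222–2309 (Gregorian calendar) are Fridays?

Leap years in 2222–2309: 21 of them.
Feb 29 weekday advances by 5 (mod 7) from one leap year to the next four years later (or differs when a century non-leap intervenes).
Leap-day weekdays: 2224:Sun 2228:Fri✓ 2232:Wed 2236:Mon 2240:Sat 2244:Thu 2248:Tue 2252:Sun 2256:Fri✓ 2260:Wed 2264:Mon 2268:Sat 2272:Thu 2276:Tue 2280:Sun 2284:Fri✓ 2288:Wed 2292:Mon 2296:Sat 2304:Mon 2308:Sat
Friday: 2228, 2256, 2284 → 3.

3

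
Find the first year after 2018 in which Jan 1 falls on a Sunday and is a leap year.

Jan 1 advances by 2 weekdays after a leap year and by 1 after a common year.
2018: Jan 1 is Monday.
2019: Tuesday
2020: Wednesday (leap)
2021: Friday
2022: Saturday
2023: Sunday
2024: Monday (leap)
2025: Wednesday
2026: Thursday
2027: Friday
2028: Saturday (leap)
2029: Monday
2030: Tuesday
2031: Wednesday
2032: Thursday (leap)
2033: Saturday
2034: Sunday
2035: Monday
2036: Tuesday (leap)
2037: Thursday
2038: Friday
2039: Saturday
2040: Sunday (leap)
2040 begins on a Sunday and is a leap year.

2040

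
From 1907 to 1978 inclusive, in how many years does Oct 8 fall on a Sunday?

11

Track Oct 8's weekday year by year (advancing +1, or +2 across a Feb 29):
  1907: Tue  1908: Thu (+2)  1909: Fri (+1)  1910: Sat (+1)  1911: Sun (+1) ✓
  1912: Tue (+2)  1913: Wed (+1)  1914: Thu (+1)  1915: Fri (+1)  1916: Sun (+2) ✓
  1917: Mon (+1)  1918: Tue (+1)  1919: Wed (+1)  1920: Fri (+2)  … (44 more years) …
  1965: Fri (+1)  1966: Sat (+1)  1967: Sun (+1) ✓  1968: Tue (+2)  1969: Wed (+1)
  1970: Thu (+1)  1971: Fri (+1)  1972: Sun (+2) ✓  1973: Mon (+1)  1974: Tue (+1)
  1975: Wed (+1)  1976: Fri (+2)  1977: Sat (+1)  1978: Sun (+1) ✓
Sunday years: 1911, 1916, 1922, 1933, 1939, 1944, 1950, 1961, 1967, 1972, 1978 — 11 in total.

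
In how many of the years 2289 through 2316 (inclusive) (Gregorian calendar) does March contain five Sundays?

March has 31 days; it has five Sundays when Sunday falls among the first (month-length − 28) days — i.e. when March 1 is one of Sunday/Saturday/Friday.
March 1 by year: 2289:Fri✓ 2290:Sat✓ 2291:Sun✓ 2292:Tue 2293:Wed 2294:Thu 2295:Fri✓ 2296:Sun✓ 2297:Mon 2298:Tue 2299:Wed 2300:Thu 2301:Fri✓ 2302:Sat✓ 2303:Sun✓ 2304:Tue 2305:Wed 2306:Thu 2307:Fri✓ 2308:Sun✓ 2309:Mon 2310:Tue 2311:Wed 2312:Fri✓ 2313:Sat✓ 2314:Sun✓ 2315:Mon 2316:Wed
Years with five Sundays: 2289, 2290, 2291, 2295, 2296, 2301, 2302, 2303, 2307, 2308, 2312, 2313, 2314 → 13.

13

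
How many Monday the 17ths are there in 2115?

Check the 17th of each month of 2115: Jan 17: Thu, Feb 17: Sun, Mar 17: Sun, Apr 17: Wed, May 17: Fri, Jun 17: Mon, Jul 17: Wed, Aug 17: Sat, Sep 17: Tue, Oct 17: Thu, Nov 17: Sun, Dec 17: Tue.
Monday occurs in June — 1 month.

1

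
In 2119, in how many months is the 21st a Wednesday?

1

Check the 21st of each month of 2119: Jan 21: Sat, Feb 21: Tue, Mar 21: Tue, Apr 21: Fri, May 21: Sun, Jun 21: Wed, Jul 21: Fri, Aug 21: Mon, Sep 21: Thu, Oct 21: Sat, Nov 21: Tue, Dec 21: Thu.
Wednesday occurs in June — 1 month.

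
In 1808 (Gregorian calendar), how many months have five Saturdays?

A month of length L has five Saturdays iff its first Saturday is on day ≤ L−28 (so day 1–3 in a 31-day month, 1–2 in a 30-day month, day 1 in a leap February).
Checking each month of 1808: Jan starts Fri (31d) ✓; Feb starts Mon (29d); Mar starts Tue (31d); Apr starts Fri (30d) ✓; May starts Sun (31d); Jun starts Wed (30d); Jul starts Fri (31d) ✓; Aug starts Mon (31d); Sep starts Thu (30d); Oct starts Sat (31d) ✓; Nov starts Tue (30d); Dec starts Thu (31d) ✓.
Five-Saturday months: January, April, July, October, December → 5.

5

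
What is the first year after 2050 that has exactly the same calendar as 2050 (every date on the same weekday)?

Two years share a calendar iff Jan 1 falls on the same weekday and both are leap or both are common. 2050: Jan 1 is Saturday, common year.
2051: Jan 1 Sunday, common
2052: Jan 1 Monday, leap
2053: Jan 1 Wednesday, common
2054: Jan 1 Thursday, common
2055: Jan 1 Friday, common
2056: Jan 1 Saturday, leap
2057: Jan 1 Monday, common
2058: Jan 1 Tuesday, common
2059: Jan 1 Wednesday, common
2060: Jan 1 Thursday, leap
2061: Jan 1 Saturday, common
2061 matches on both conditions.

2061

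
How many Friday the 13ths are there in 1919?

Check the 13th of each month of 1919: Jan 13: Mon, Feb 13: Thu, Mar 13: Thu, Apr 13: Sun, May 13: Tue, Jun 13: Fri, Jul 13: Sun, Aug 13: Wed, Sep 13: Sat, Oct 13: Mon, Nov 13: Thu, Dec 13: Sat.
Friday occurs in June — 1 month.

1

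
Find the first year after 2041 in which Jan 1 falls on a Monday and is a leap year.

2052

Jan 1 advances by 2 weekdays after a leap year and by 1 after a common year.
2041: Jan 1 is Tuesday.
2042: Wednesday
2043: Thursday
2044: Friday (leap)
2045: Sunday
2046: Monday
2047: Tuesday
2048: Wednesday (leap)
2049: Friday
2050: Saturday
2051: Sunday
2052: Monday (leap)
2052 begins on a Monday and is a leap year.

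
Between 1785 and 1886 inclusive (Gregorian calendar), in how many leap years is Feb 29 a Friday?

Leap years in 1785–1886: 24 of them.
Feb 29 weekday advances by 5 (mod 7) from one leap year to the next four years later (or differs when a century non-leap intervenes).
Leap-day weekdays: 1788:Fri✓ 1792:Wed 1796:Mon 1804:Wed 1808:Mon 1812:Sat 1816:Thu 1820:Tue 1824:Sun 1828:Fri✓ 1832:Wed 1836:Mon 1840:Sat 1844:Thu 1848:Tue 1852:Sun 1856:Fri✓ 1860:Wed 1864:Mon 1868:Sat 1872:Thu 1876:Tue 1880:Sun 1884:Fri✓
Friday: 1788, 1828, 1856, 1884 → 4.

4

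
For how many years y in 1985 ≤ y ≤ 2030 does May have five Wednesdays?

May has 31 days; it has five Wednesdays when Wednesday falls among the first (month-length − 28) days — i.e. when May 1 is one of Wednesday/Tuesday/Monday.
May 1 by year: 1985:Wed✓ 1986:Thu 1987:Fri 1988:Sun 1989:Mon✓ 1990:Tue✓ 1991:Wed✓ 1992:Fri 1993:Sat 1994:Sun 1995:Mon✓ 1996:Wed✓ 1997:Thu 1998:Fri 1999:Sat …(16 more)… 2016:Sun 2017:Mon✓ 2018:Tue✓ 2019:Wed✓ 2020:Fri 2021:Sat 2022:Sun 2023:Mon✓ 2024:Wed✓ 2025:Thu 2026:Fri 2027:Sat 2028:Mon✓ 2029:Tue✓ 2030:Wed✓
Years with five Wednesdays: 1985, 1989, 1990, 1991, 1995, 1996, 2000, 2001, 2002, 2006, 2007, 2012, 2013, 2017, 2018, 2019, 2023, 2024, 2028, 2029, 2030 → 21.

21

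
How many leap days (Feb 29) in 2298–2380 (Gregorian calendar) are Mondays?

Leap years in 2298–2380: 20 of them.
Feb 29 weekday advances by 5 (mod 7) from one leap year to the next four years later (or differs when a century non-leap intervenes).
Leap-day weekdays: 2304:Mon✓ 2308:Sat 2312:Thu 2316:Tue 2320:Sun 2324:Fri 2328:Wed 2332:Mon✓ 2336:Sat 2340:Thu 2344:Tue 2348:Sun 2352:Fri 2356:Wed 2360:Mon✓ 2364:Sat 2368:Thu 2372:Tue 2376:Sun 2380:Fri
Monday: 2304, 2332, 2360 → 3.

3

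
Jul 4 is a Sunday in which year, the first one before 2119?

From one year to the next, a fixed date's weekday advances by 1, or by 2 when a Feb 29 lies between the two dates.
2119: July 4 is Tuesday.
2118: Monday (−1)
2117: Sunday (−1)
Jul 4 falls on a Sunday in 2117.

2117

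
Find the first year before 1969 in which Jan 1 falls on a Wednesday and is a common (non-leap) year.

1958

Jan 1 advances by 2 weekdays after a leap year and by 1 after a common year.
1969: Jan 1 is Wednesday.
1968: Monday (leap)
1967: Sunday
1966: Saturday
1965: Friday
1964: Wednesday (leap)
1963: Tuesday
1962: Monday
1961: Sunday
1960: Friday (leap)
1959: Thursday
1958: Wednesday
1958 begins on a Wednesday and is a common year.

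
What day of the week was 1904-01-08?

Friday

January 1, 1904 is a Friday.
January 8 is day 8 of the year, i.e. 7 days after Jan 1.
7 mod 7 = 0, so advance 0 weekdays from Friday: Friday.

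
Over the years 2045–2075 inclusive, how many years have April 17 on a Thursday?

Track April 17's weekday year by year (advancing +1, or +2 across a Feb 29):
  2045: Mon  2046: Tue (+1)  2047: Wed (+1)  2048: Fri (+2)  2049: Sat (+1)
  2050: Sun (+1)  2051: Mon (+1)  2052: Wed (+2)  2053: Thu (+1) ✓  2054: Fri (+1)
  2055: Sat (+1)  2056: Mon (+2)  2057: Tue (+1)  2058: Wed (+1)  … (3 more years) …
  2062: Mon (+1)  2063: Tue (+1)  2064: Thu (+2) ✓  2065: Fri (+1)  2066: Sat (+1)
  2067: Sun (+1)  2068: Tue (+2)  2069: Wed (+1)  2070: Thu (+1) ✓  2071: Fri (+1)
  2072: Sun (+2)  2073: Mon (+1)  2074: Tue (+1)  2075: Wed (+1)
Thursday years: 2053, 2059, 2064, 2070 — 4 in total.

4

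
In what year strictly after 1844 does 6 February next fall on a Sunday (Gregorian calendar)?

From one year to the next, a fixed date's weekday advances by 1, or by 2 when a Feb 29 lies between the two dates.
1844: February 6 is Tuesday.
1845: Thursday (+2)
1846: Friday (+1)
1847: Saturday (+1)
1848: Sunday (+1)
6 February falls on a Sunday in 1848.

1848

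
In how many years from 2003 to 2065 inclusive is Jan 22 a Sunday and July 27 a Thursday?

Check each year's weekday for Jan 22 and July 27:
  2003: Wed/Sun  2004: Thu/Tue  2005: Sat/Wed  2006: Sun/Thu ✓  2007: Mon/Fri  2008: Tue/Sun  2009: Thu/Mon  2010: Fri/Tue  2011: Sat/Wed  2012: Sun/Fri  2013: Tue/Sat  2014: Wed/Sun  2015: Thu/Mon  2016: Fri/Wed  …(35 more)…  2052: Mon/Sat  2053: Wed/Sun  2054: Thu/Mon  2055: Fri/Tue  2056: Sat/Thu  2057: Mon/Fri  2058: Tue/Sat  2059: Wed/Sun  2060: Thu/Tue  2061: Sat/Wed  2062: Sun/Thu ✓  2063: Mon/Fri  2064: Tue/Sun  2065: Thu/Mon
Both conditions hold in: 2006, 2017, 2023, 2034, 2045, 2051, 2062 — 7.

7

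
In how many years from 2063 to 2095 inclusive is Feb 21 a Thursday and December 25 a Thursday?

2

Check each year's weekday for Feb 21 and December 25:
  2063: Wed/Tue  2064: Thu/Thu ✓  2065: Sat/Fri  2066: Sun/Sat  2067: Mon/Sun  2068: Tue/Tue  2069: Thu/Wed  2070: Fri/Thu  2071: Sat/Fri  2072: Sun/Sun  2073: Tue/Mon  2074: Wed/Tue  2075: Thu/Wed  2076: Fri/Fri  …(5 more)…  2082: Sat/Fri  2083: Sun/Sat  2084: Mon/Mon  2085: Wed/Tue  2086: Thu/Wed  2087: Fri/Thu  2088: Sat/Sat  2089: Mon/Sun  2090: Tue/Mon  2091: Wed/Tue  2092: Thu/Thu ✓  2093: Sat/Fri  2094: Sun/Sat  2095: Mon/Sun
Both conditions hold in: 2064, 2092 — 2.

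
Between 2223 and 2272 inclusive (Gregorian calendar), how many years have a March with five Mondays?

21

March has 31 days; it has five Mondays when Monday falls among the first (month-length − 28) days — i.e. when March 1 is one of Monday/Sunday/Saturday.
March 1 by year: 2223:Sat✓ 2224:Mon✓ 2225:Tue 2226:Wed 2227:Thu 2228:Sat✓ 2229:Sun✓ 2230:Mon✓ 2231:Tue 2232:Thu 2233:Fri 2234:Sat✓ 2235:Sun✓ 2236:Tue 2237:Wed …(20 more)… 2258:Mon✓ 2259:Tue 2260:Thu 2261:Fri 2262:Sat✓ 2263:Sun✓ 2264:Tue 2265:Wed 2266:Thu 2267:Fri 2268:Sun✓ 2269:Mon✓ 2270:Tue 2271:Wed 2272:Fri
Years with five Mondays: 2223, 2224, 2228, 2229, 2230, 2234, 2235, 2240, 2241, 2245, 2246, 2247, 2251, 2252, 2256, 2257, 2258, 2262, 2263, 2268, 2269 → 21.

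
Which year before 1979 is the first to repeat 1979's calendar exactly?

Two years share a calendar iff Jan 1 falls on the same weekday and both are leap or both are common. 1979: Jan 1 is Monday, common year.
1978: Jan 1 Sunday, common
1977: Jan 1 Saturday, common
1976: Jan 1 Thursday, leap
1975: Jan 1 Wednesday, common
1974: Jan 1 Tuesday, common
1973: Jan 1 Monday, common
1973 matches on both conditions.

1973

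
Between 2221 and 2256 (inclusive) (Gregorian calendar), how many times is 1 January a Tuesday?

Track 1 January's weekday year by year (advancing +1, or +2 across a Feb 29):
  2221: Mon  2222: Tue (+1) ✓  2223: Wed (+1)  2224: Thu (+1)  2225: Sat (+2)
  2226: Sun (+1)  2227: Mon (+1)  2228: Tue (+1) ✓  2229: Thu (+2)  2230: Fri (+1)
  2231: Sat (+1)  2232: Sun (+1)  2233: Tue (+2) ✓  2234: Wed (+1)  … (8 more years) …
  2243: Sun (+1)  2244: Mon (+1)  2245: Wed (+2)  2246: Thu (+1)  2247: Fri (+1)
  2248: Sat (+1)  2249: Mon (+2)  2250: Tue (+1) ✓  2251: Wed (+1)  2252: Thu (+1)
  2253: Sat (+2)  2254: Sun (+1)  2255: Mon (+1)  2256: Tue (+1) ✓
Tuesday years: 2222, 2228, 2233, 2239, 2250, 2256 — 6 in total.

6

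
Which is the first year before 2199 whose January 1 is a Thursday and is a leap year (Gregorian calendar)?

Jan 1 advances by 2 weekdays after a leap year and by 1 after a common year.
2199: Jan 1 is Tuesday.
2198: Monday
2197: Sunday
2196: Friday (leap)
2195: Thursday
2194: Wednesday
2193: Tuesday
2192: Sunday (leap)
2191: Saturday
2190: Friday
2189: Thursday
2188: Tuesday (leap)
2187: Monday
2186: Sunday
2185: Saturday
2184: Thursday (leap)
2184 begins on a Thursday and is a leap year.

2184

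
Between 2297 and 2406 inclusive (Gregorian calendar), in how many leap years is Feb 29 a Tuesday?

4

Leap years in 2297–2406: 26 of them.
Feb 29 weekday advances by 5 (mod 7) from one leap year to the next four years later (or differs when a century non-leap intervenes).
Leap-day weekdays: 2304:Mon 2308:Sat 2312:Thu 2316:Tue✓ 2320:Sun 2324:Fri 2328:Wed 2332:Mon 2336:Sat 2340:Thu 2344:Tue✓ 2348:Sun 2352:Fri 2356:Wed 2360:Mon 2364:Sat 2368:Thu 2372:Tue✓ 2376:Sun 2380:Fri 2384:Wed 2388:Mon 2392:Sat 2396:Thu 2400:Tue✓ 2404:Sun
Tuesday: 2316, 2344, 2372, 2400 → 4.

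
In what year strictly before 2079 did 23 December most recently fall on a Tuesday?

2070

From one year to the next, a fixed date's weekday advances by 1, or by 2 when a Feb 29 lies between the two dates.
2079: December 23 is Saturday.
2078: Friday (−1)
2077: Thursday (−1)
2076: Wednesday (−1)
2075: Monday (−2)
2074: Sunday (−1)
2073: Saturday (−1)
2072: Friday (−1)
2071: Wednesday (−2)
2070: Tuesday (−1)
23 December falls on a Tuesday in 2070.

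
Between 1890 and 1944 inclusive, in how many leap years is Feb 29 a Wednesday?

Leap years in 1890–1944: 13 of them.
Feb 29 weekday advances by 5 (mod 7) from one leap year to the next four years later (or differs when a century non-leap intervenes).
Leap-day weekdays: 1892:Mon 1896:Sat 1904:Mon 1908:Sat 1912:Thu 1916:Tue 1920:Sun 1924:Fri 1928:Wed✓ 1932:Mon 1936:Sat 1940:Thu 1944:Tue
Wednesday: 1928 → 1.

1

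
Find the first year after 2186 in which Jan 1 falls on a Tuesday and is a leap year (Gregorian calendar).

2188

Jan 1 advances by 2 weekdays after a leap year and by 1 after a common year.
2186: Jan 1 is Sunday.
2187: Monday
2188: Tuesday (leap)
2188 begins on a Tuesday and is a leap year.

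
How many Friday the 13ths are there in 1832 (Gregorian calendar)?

Check the 13th of each month of 1832: Jan 13: Fri, Feb 13: Mon, Mar 13: Tue, Apr 13: Fri, May 13: Sun, Jun 13: Wed, Jul 13: Fri, Aug 13: Mon, Sep 13: Thu, Oct 13: Sat, Nov 13: Tue, Dec 13: Thu.
Friday occurs in January, April, July — 3 months.

3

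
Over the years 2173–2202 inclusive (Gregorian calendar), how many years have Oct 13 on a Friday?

4

Track Oct 13's weekday year by year (advancing +1, or +2 across a Feb 29):
  2173: Wed  2174: Thu (+1)  2175: Fri (+1) ✓  2176: Sun (+2)  2177: Mon (+1)
  2178: Tue (+1)  2179: Wed (+1)  2180: Fri (+2) ✓  2181: Sat (+1)  2182: Sun (+1)
  2183: Mon (+1)  2184: Wed (+2)  2185: Thu (+1)  2186: Fri (+1) ✓  2187: Sat (+1)
  2188: Mon (+2)  2189: Tue (+1)  2190: Wed (+1)  2191: Thu (+1)  2192: Sat (+2)
  2193: Sun (+1)  2194: Mon (+1)  2195: Tue (+1)  2196: Thu (+2)  2197: Fri (+1) ✓
  2198: Sat (+1)  2199: Sun (+1)  2200: Mon (+1)  2201: Tue (+1)  2202: Wed (+1)
Friday years: 2175, 2180, 2186, 2197 — 4 in total.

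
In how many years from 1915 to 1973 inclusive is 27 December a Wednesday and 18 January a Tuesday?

Check each year's weekday for 27 December and 18 January:
  1915: Mon/Mon  1916: Wed/Tue ✓  1917: Thu/Thu  1918: Fri/Fri  1919: Sat/Sat  1920: Mon/Sun  1921: Tue/Tue  1922: Wed/Wed  1923: Thu/Thu  1924: Sat/Fri  1925: Sun/Sun  1926: Mon/Mon  1927: Tue/Tue  1928: Thu/Wed  …(31 more)…  1960: Tue/Mon  1961: Wed/Wed  1962: Thu/Thu  1963: Fri/Fri  1964: Sun/Sat  1965: Mon/Mon  1966: Tue/Tue  1967: Wed/Wed  1968: Fri/Thu  1969: Sat/Sat  1970: Sun/Sun  1971: Mon/Mon  1972: Wed/Tue ✓  1973: Thu/Thu
Both conditions hold in: 1916, 1944, 1972 — 3.

3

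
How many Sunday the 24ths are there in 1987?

Check the 24th of each month of 1987: Jan 24: Sat, Feb 24: Tue, Mar 24: Tue, Apr 24: Fri, May 24: Sun, Jun 24: Wed, Jul 24: Fri, Aug 24: Mon, Sep 24: Thu, Oct 24: Sat, Nov 24: Tue, Dec 24: Thu.
Sunday occurs in May — 1 month.

1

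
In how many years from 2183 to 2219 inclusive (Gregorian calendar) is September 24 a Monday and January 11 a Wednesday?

2

Check each year's weekday for September 24 and January 11:
  2183: Wed/Sat  2184: Fri/Sun  2185: Sat/Tue  2186: Sun/Wed  2187: Mon/Thu  2188: Wed/Fri  2189: Thu/Sun  2190: Fri/Mon  2191: Sat/Tue  2192: Mon/Wed ✓  2193: Tue/Fri  2194: Wed/Sat  2195: Thu/Sun  2196: Sat/Mon  …(9 more)…  2206: Wed/Sat  2207: Thu/Sun  2208: Sat/Mon  2209: Sun/Wed  2210: Mon/Thu  2211: Tue/Fri  2212: Thu/Sat  2213: Fri/Mon  2214: Sat/Tue  2215: Sun/Wed  2216: Tue/Thu  2217: Wed/Sat  2218: Thu/Sun  2219: Fri/Mon
Both conditions hold in: 2192, 2204 — 2.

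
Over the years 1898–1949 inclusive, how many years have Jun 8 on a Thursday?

Track Jun 8's weekday year by year (advancing +1, or +2 across a Feb 29):
  1898: Wed  1899: Thu (+1) ✓  1900: Fri (+1)  1901: Sat (+1)  1902: Sun (+1)
  1903: Mon (+1)  1904: Wed (+2)  1905: Thu (+1) ✓  1906: Fri (+1)  1907: Sat (+1)
  1908: Mon (+2)  1909: Tue (+1)  1910: Wed (+1)  1911: Thu (+1) ✓  … (24 more years) …
  1936: Mon (+2)  1937: Tue (+1)  1938: Wed (+1)  1939: Thu (+1) ✓  1940: Sat (+2)
  1941: Sun (+1)  1942: Mon (+1)  1943: Tue (+1)  1944: Thu (+2) ✓  1945: Fri (+1)
  1946: Sat (+1)  1947: Sun (+1)  1948: Tue (+2)  1949: Wed (+1)
Thursday years: 1899, 1905, 1911, 1916, 1922, 1933, 1939, 1944 — 8 in total.

8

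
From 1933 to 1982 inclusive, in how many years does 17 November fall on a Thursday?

Track 17 November's weekday year by year (advancing +1, or +2 across a Feb 29):
  1933: Fri  1934: Sat (+1)  1935: Sun (+1)  1936: Tue (+2)  1937: Wed (+1)
  1938: Thu (+1) ✓  1939: Fri (+1)  1940: Sun (+2)  1941: Mon (+1)  1942: Tue (+1)
  1943: Wed (+1)  1944: Fri (+2)  1945: Sat (+1)  1946: Sun (+1)  … (22 more years) …
  1969: Mon (+1)  1970: Tue (+1)  1971: Wed (+1)  1972: Fri (+2)  1973: Sat (+1)
  1974: Sun (+1)  1975: Mon (+1)  1976: Wed (+2)  1977: Thu (+1) ✓  1978: Fri (+1)
  1979: Sat (+1)  1980: Mon (+2)  1981: Tue (+1)  1982: Wed (+1)
Thursday years: 1938, 1949, 1955, 1960, 1966, 1977 — 6 in total.

6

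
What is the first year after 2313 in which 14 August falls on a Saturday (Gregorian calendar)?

2315

From one year to the next, a fixed date's weekday advances by 1, or by 2 when a Feb 29 lies between the two dates.
2313: August 14 is Thursday.
2314: Friday (+1)
2315: Saturday (+1)
14 August falls on a Saturday in 2315.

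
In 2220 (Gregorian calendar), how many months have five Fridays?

A month of length L has five Fridays iff its first Friday is on day ≤ L−28 (so day 1–3 in a 31-day month, 1–2 in a 30-day month, day 1 in a leap February).
Checking each month of 2220: Jan starts Sat (31d); Feb starts Tue (29d); Mar starts Wed (31d) ✓; Apr starts Sat (30d); May starts Mon (31d); Jun starts Thu (30d) ✓; Jul starts Sat (31d); Aug starts Tue (31d); Sep starts Fri (30d) ✓; Oct starts Sun (31d); Nov starts Wed (30d); Dec starts Fri (31d) ✓.
Five-Friday months: March, June, September, December → 4.

4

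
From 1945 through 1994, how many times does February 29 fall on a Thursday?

1

Leap years in 1945–1994: 12 of them.
Feb 29 weekday advances by 5 (mod 7) from one leap year to the next four years later (or differs when a century non-leap intervenes).
Leap-day weekdays: 1948:Sun 1952:Fri 1956:Wed 1960:Mon 1964:Sat 1968:Thu✓ 1972:Tue 1976:Sun 1980:Fri 1984:Wed 1988:Mon 1992:Sat
Thursday: 1968 → 1.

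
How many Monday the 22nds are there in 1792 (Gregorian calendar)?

1

Check the 22nd of each month of 1792: Jan 22: Sun, Feb 22: Wed, Mar 22: Thu, Apr 22: Sun, May 22: Tue, Jun 22: Fri, Jul 22: Sun, Aug 22: Wed, Sep 22: Sat, Oct 22: Mon, Nov 22: Thu, Dec 22: Sat.
Monday occurs in October — 1 month.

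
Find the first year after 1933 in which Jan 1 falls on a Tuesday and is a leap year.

1952

Jan 1 advances by 2 weekdays after a leap year and by 1 after a common year.
1933: Jan 1 is Sunday.
1934: Monday
1935: Tuesday
1936: Wednesday (leap)
1937: Friday
1938: Saturday
1939: Sunday
1940: Monday (leap)
1941: Wednesday
1942: Thursday
1943: Friday
1944: Saturday (leap)
1945: Monday
1946: Tuesday
1947: Wednesday
1948: Thursday (leap)
1949: Saturday
1950: Sunday
1951: Monday
1952: Tuesday (leap)
1952 begins on a Tuesday and is a leap year.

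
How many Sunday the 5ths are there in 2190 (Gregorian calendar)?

Check the 5th of each month of 2190: Jan 5: Tue, Feb 5: Fri, Mar 5: Fri, Apr 5: Mon, May 5: Wed, Jun 5: Sat, Jul 5: Mon, Aug 5: Thu, Sep 5: Sun, Oct 5: Tue, Nov 5: Fri, Dec 5: Sun.
Sunday occurs in September, December — 2 months.

2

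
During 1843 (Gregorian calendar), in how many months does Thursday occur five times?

4

A month of length L has five Thursdays iff its first Thursday is on day ≤ L−28 (so day 1–3 in a 31-day month, 1–2 in a 30-day month, day 1 in a leap February).
Checking each month of 1843: Jan starts Sun (31d); Feb starts Wed (28d); Mar starts Wed (31d) ✓; Apr starts Sat (30d); May starts Mon (31d); Jun starts Thu (30d) ✓; Jul starts Sat (31d); Aug starts Tue (31d) ✓; Sep starts Fri (30d); Oct starts Sun (31d); Nov starts Wed (30d) ✓; Dec starts Fri (31d).
Five-Thursday months: March, June, August, November → 4.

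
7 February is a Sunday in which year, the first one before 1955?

1954

From one year to the next, a fixed date's weekday advances by 1, or by 2 when a Feb 29 lies between the two dates.
1955: February 7 is Monday.
1954: Sunday (−1)
7 February falls on a Sunday in 1954.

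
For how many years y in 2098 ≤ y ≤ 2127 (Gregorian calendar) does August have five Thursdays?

12

August has 31 days; it has five Thursdays when Thursday falls among the first (month-length − 28) days — i.e. when August 1 is one of Thursday/Wednesday/Tuesday.
August 1 by year: 2098:Fri 2099:Sat 2100:Sun 2101:Mon 2102:Tue✓ 2103:Wed✓ 2104:Fri 2105:Sat 2106:Sun 2107:Mon 2108:Wed✓ 2109:Thu✓ 2110:Fri 2111:Sat 2112:Mon 2113:Tue✓ 2114:Wed✓ 2115:Thu✓ 2116:Sat 2117:Sun 2118:Mon 2119:Tue✓ 2120:Thu✓ 2121:Fri 2122:Sat 2123:Sun 2124:Tue✓ 2125:Wed✓ 2126:Thu✓ 2127:Fri
Years with five Thursdays: 2102, 2103, 2108, 2109, 2113, 2114, 2115, 2119, 2120, 2124, 2125, 2126 → 12.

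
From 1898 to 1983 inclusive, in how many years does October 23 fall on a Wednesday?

Track October 23's weekday year by year (advancing +1, or +2 across a Feb 29):
  1898: Sun  1899: Mon (+1)  1900: Tue (+1)  1901: Wed (+1) ✓  1902: Thu (+1)
  1903: Fri (+1)  1904: Sun (+2)  1905: Mon (+1)  1906: Tue (+1)  1907: Wed (+1) ✓
  1908: Fri (+2)  1909: Sat (+1)  1910: Sun (+1)  1911: Mon (+1)  … (58 more years) …
  1970: Fri (+1)  1971: Sat (+1)  1972: Mon (+2)  1973: Tue (+1)  1974: Wed (+1) ✓
  1975: Thu (+1)  1976: Sat (+2)  1977: Sun (+1)  1978: Mon (+1)  1979: Tue (+1)
  1980: Thu (+2)  1981: Fri (+1)  1982: Sat (+1)  1983: Sun (+1)
Wednesday years: 1901, 1907, 1912, 1918, 1929, 1935, 1940, 1946, 1957, 1963, 1968, 1974 — 12 in total.

12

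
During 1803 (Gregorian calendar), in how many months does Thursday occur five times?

A month of length L has five Thursdays iff its first Thursday is on day ≤ L−28 (so day 1–3 in a 31-day month, 1–2 in a 30-day month, day 1 in a leap February).
Checking each month of 1803: Jan starts Sat (31d); Feb starts Tue (28d); Mar starts Tue (31d) ✓; Apr starts Fri (30d); May starts Sun (31d); Jun starts Wed (30d) ✓; Jul starts Fri (31d); Aug starts Mon (31d); Sep starts Thu (30d) ✓; Oct starts Sat (31d); Nov starts Tue (30d); Dec starts Thu (31d) ✓.
Five-Thursday months: March, June, September, December → 4.

4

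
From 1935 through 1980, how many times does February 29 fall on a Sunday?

2

Leap years in 1935–1980: 12 of them.
Feb 29 weekday advances by 5 (mod 7) from one leap year to the next four years later (or differs when a century non-leap intervenes).
Leap-day weekdays: 1936:Sat 1940:Thu 1944:Tue 1948:Sun✓ 1952:Fri 1956:Wed 1960:Mon 1964:Sat 1968:Thu 1972:Tue 1976:Sun✓ 1980:Fri
Sunday: 1948, 1976 → 2.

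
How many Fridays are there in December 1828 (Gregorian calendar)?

December 1828 has 31 days and begins on Monday.
The first Friday is December 5.
Fridays fall on 5, 12, 19, 26 — that's 4.

4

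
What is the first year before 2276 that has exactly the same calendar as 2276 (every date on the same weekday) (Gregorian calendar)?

2248

Two years share a calendar iff Jan 1 falls on the same weekday and both are leap or both are common. 2276: Jan 1 is Saturday, leap year.
2275: Jan 1 Friday, common
2274: Jan 1 Thursday, common
2273: Jan 1 Wednesday, common
2272: Jan 1 Monday, leap
2271: Jan 1 Sunday, common
2270: Jan 1 Saturday, common
2269: Jan 1 Friday, common
2268: Jan 1 Wednesday, leap
2267: Jan 1 Tuesday, common
2266: Jan 1 Monday, common
2265: Jan 1 Sunday, common
2264: Jan 1 Friday, leap
2263: Jan 1 Thursday, common
2262: Jan 1 Wednesday, common
2261: Jan 1 Tuesday, common
2260: Jan 1 Sunday, leap
2259: Jan 1 Saturday, common
2258: Jan 1 Friday, common
2257: Jan 1 Thursday, common
2256: Jan 1 Tuesday, leap
2255: Jan 1 Monday, common
2254: Jan 1 Sunday, common
2253: Jan 1 Saturday, common
2252: Jan 1 Thursday, leap
2251: Jan 1 Wednesday, common
2250: Jan 1 Tuesday, common
2249: Jan 1 Monday, common
2248: Jan 1 Saturday, leap
2248 matches on both conditions.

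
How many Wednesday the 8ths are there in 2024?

Check the 8th of each month of 2024: Jan 8: Mon, Feb 8: Thu, Mar 8: Fri, Apr 8: Mon, May 8: Wed, Jun 8: Sat, Jul 8: Mon, Aug 8: Thu, Sep 8: Sun, Oct 8: Tue, Nov 8: Fri, Dec 8: Sun.
Wednesday occurs in May — 1 month.

1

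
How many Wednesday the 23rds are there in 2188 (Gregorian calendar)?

3

Check the 23rd of each month of 2188: Jan 23: Wed, Feb 23: Sat, Mar 23: Sun, Apr 23: Wed, May 23: Fri, Jun 23: Mon, Jul 23: Wed, Aug 23: Sat, Sep 23: Tue, Oct 23: Thu, Nov 23: Sun, Dec 23: Tue.
Wednesday occurs in January, April, July — 3 months.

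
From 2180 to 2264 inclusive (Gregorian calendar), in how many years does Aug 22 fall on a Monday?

Track Aug 22's weekday year by year (advancing +1, or +2 across a Feb 29):
  2180: Tue  2181: Wed (+1)  2182: Thu (+1)  2183: Fri (+1)  2184: Sun (+2)
  2185: Mon (+1) ✓  2186: Tue (+1)  2187: Wed (+1)  2188: Fri (+2)  2189: Sat (+1)
  2190: Sun (+1)  2191: Mon (+1) ✓  2192: Wed (+2)  2193: Thu (+1)  … (57 more years) …
  2251: Fri (+1)  2252: Sun (+2)  2253: Mon (+1) ✓  2254: Tue (+1)  2255: Wed (+1)
  2256: Fri (+2)  2257: Sat (+1)  2258: Sun (+1)  2259: Mon (+1) ✓  2260: Wed (+2)
  2261: Thu (+1)  2262: Fri (+1)  2263: Sat (+1)  2264: Mon (+2) ✓
Monday years: 2185, 2191, 2196, 2203, 2208, 2214, 2225, 2231, 2236, 2242, 2253, 2259, 2264 — 13 in total.

13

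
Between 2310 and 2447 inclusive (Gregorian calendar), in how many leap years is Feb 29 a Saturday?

Leap years in 2310–2447: 34 of them.
Feb 29 weekday advances by 5 (mod 7) from one leap year to the next four years later (or differs when a century non-leap intervenes).
Leap-day weekdays: 2312:Thu 2316:Tue 2320:Sun 2324:Fri 2328:Wed 2332:Mon 2336:Sat✓ 2340:Thu 2344:Tue 2348:Sun 2352:Fri 2356:Wed 2360:Mon …(8 more)… 2396:Thu 2400:Tue 2404:Sun 2408:Fri 2412:Wed 2416:Mon 2420:Sat✓ 2424:Thu 2428:Tue 2432:Sun 2436:Fri 2440:Wed 2444:Mon
Saturday: 2336, 2364, 2392, 2420 → 4.

4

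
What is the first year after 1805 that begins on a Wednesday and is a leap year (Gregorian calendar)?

1812

Jan 1 advances by 2 weekdays after a leap year and by 1 after a common year.
1805: Jan 1 is Tuesday.
1806: Wednesday
1807: Thursday
1808: Friday (leap)
1809: Sunday
1810: Monday
1811: Tuesday
1812: Wednesday (leap)
1812 begins on a Wednesday and is a leap year.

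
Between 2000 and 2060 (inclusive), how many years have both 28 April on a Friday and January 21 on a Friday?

3

Check each year's weekday for 28 April and January 21:
  2000: Fri/Fri ✓  2001: Sat/Sun  2002: Sun/Mon  2003: Mon/Tue  2004: Wed/Wed  2005: Thu/Fri  2006: Fri/Sat  2007: Sat/Sun  2008: Mon/Mon  2009: Tue/Wed  2010: Wed/Thu  2011: Thu/Fri  2012: Sat/Sat  2013: Sun/Mon  …(33 more)…  2047: Sun/Mon  2048: Tue/Tue  2049: Wed/Thu  2050: Thu/Fri  2051: Fri/Sat  2052: Sun/Sun  2053: Mon/Tue  2054: Tue/Wed  2055: Wed/Thu  2056: Fri/Fri ✓  2057: Sat/Sun  2058: Sun/Mon  2059: Mon/Tue  2060: Wed/Wed
Both conditions hold in: 2000, 2028, 2056 — 3.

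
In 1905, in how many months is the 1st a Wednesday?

3

Check the 1st of each month of 1905: Jan 1: Sun, Feb 1: Wed, Mar 1: Wed, Apr 1: Sat, May 1: Mon, Jun 1: Thu, Jul 1: Sat, Aug 1: Tue, Sep 1: Fri, Oct 1: Sun, Nov 1: Wed, Dec 1: Fri.
Wednesday occurs in February, March, November — 3 months.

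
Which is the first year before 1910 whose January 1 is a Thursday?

1903

Jan 1 advances by 2 weekdays after a leap year and by 1 after a common year.
1910: Jan 1 is Saturday.
1909: Friday
1908: Wednesday (leap)
1907: Tuesday
1906: Monday
1905: Sunday
1904: Friday (leap)
1903: Thursday
1903 begins on a Thursday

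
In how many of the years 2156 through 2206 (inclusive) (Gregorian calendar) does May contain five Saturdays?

22

May has 31 days; it has five Saturdays when Saturday falls among the first (month-length − 28) days — i.e. when May 1 is one of Saturday/Friday/Thursday.
May 1 by year: 2156:Sat✓ 2157:Sun 2158:Mon 2159:Tue 2160:Thu✓ 2161:Fri✓ 2162:Sat✓ 2163:Sun 2164:Tue 2165:Wed 2166:Thu✓ 2167:Fri✓ 2168:Sun 2169:Mon 2170:Tue …(21 more)… 2192:Tue 2193:Wed 2194:Thu✓ 2195:Fri✓ 2196:Sun 2197:Mon 2198:Tue 2199:Wed 2200:Thu✓ 2201:Fri✓ 2202:Sat✓ 2203:Sun 2204:Tue 2205:Wed 2206:Thu✓
Years with five Saturdays: 2156, 2160, 2161, 2162, 2166, 2167, 2172, 2173, 2177, 2178, 2179, 2183, 2184, 2188, 2189, 2190, 2194, 2195, 2200, 2201, 2202, 2206 → 22.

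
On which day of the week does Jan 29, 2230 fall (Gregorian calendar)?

Friday

January 1, 2230 is a Friday.
January 29 is day 29 of the year, i.e. 28 days after Jan 1.
28 mod 7 = 0, so advance 0 weekdays from Friday: Friday.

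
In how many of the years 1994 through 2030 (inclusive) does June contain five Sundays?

11

June has 30 days; it has five Sundays when Sunday falls among the first (month-length − 28) days — i.e. when June 1 is one of Sunday/Saturday.
June 1 by year: 1994:Wed 1995:Thu 1996:Sat✓ 1997:Sun✓ 1998:Mon 1999:Tue 2000:Thu 2001:Fri 2002:Sat✓ 2003:Sun✓ 2004:Tue 2005:Wed 2006:Thu 2007:Fri 2008:Sun✓ …(7 more)… 2016:Wed 2017:Thu 2018:Fri 2019:Sat✓ 2020:Mon 2021:Tue 2022:Wed 2023:Thu 2024:Sat✓ 2025:Sun✓ 2026:Mon 2027:Tue 2028:Thu 2029:Fri 2030:Sat✓
Years with five Sundays: 1996, 1997, 2002, 2003, 2008, 2013, 2014, 2019, 2024, 2025, 2030 → 11.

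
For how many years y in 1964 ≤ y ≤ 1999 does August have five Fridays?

August has 31 days; it has five Fridays when Friday falls among the first (month-length − 28) days — i.e. when August 1 is one of Friday/Thursday/Wednesday.
August 1 by year: 1964:Sat 1965:Sun 1966:Mon 1967:Tue 1968:Thu✓ 1969:Fri✓ 1970:Sat 1971:Sun 1972:Tue 1973:Wed✓ 1974:Thu✓ 1975:Fri✓ 1976:Sun 1977:Mon 1978:Tue …(6 more)… 1985:Thu✓ 1986:Fri✓ 1987:Sat 1988:Mon 1989:Tue 1990:Wed✓ 1991:Thu✓ 1992:Sat 1993:Sun 1994:Mon 1995:Tue 1996:Thu✓ 1997:Fri✓ 1998:Sat 1999:Sun
Years with five Fridays: 1968, 1969, 1973, 1974, 1975, 1979, 1980, 1984, 1985, 1986, 1990, 1991, 1996, 1997 → 14.

14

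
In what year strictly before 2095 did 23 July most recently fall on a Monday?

From one year to the next, a fixed date's weekday advances by 1, or by 2 when a Feb 29 lies between the two dates.
2095: July 23 is Saturday.
2094: Friday (−1)
2093: Thursday (−1)
2092: Wednesday (−1)
2091: Monday (−2)
23 July falls on a Monday in 2091.

2091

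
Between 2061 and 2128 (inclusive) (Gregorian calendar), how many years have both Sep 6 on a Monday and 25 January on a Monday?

8

Check each year's weekday for Sep 6 and 25 January:
  2061: Tue/Tue  2062: Wed/Wed  2063: Thu/Thu  2064: Sat/Fri  2065: Sun/Sun  2066: Mon/Mon ✓  2067: Tue/Tue  2068: Thu/Wed  2069: Fri/Fri  2070: Sat/Sat  2071: Sun/Sun  2072: Tue/Mon  2073: Wed/Wed  2074: Thu/Thu  …(40 more)…  2115: Fri/Fri  2116: Sun/Sat  2117: Mon/Mon ✓  2118: Tue/Tue  2119: Wed/Wed  2120: Fri/Thu  2121: Sat/Sat  2122: Sun/Sun  2123: Mon/Mon ✓  2124: Wed/Tue  2125: Thu/Thu  2126: Fri/Fri  2127: Sat/Sat  2128: Mon/Sun
Both conditions hold in: 2066, 2077, 2083, 2094, 2100, 2106, 2117, 2123 — 8.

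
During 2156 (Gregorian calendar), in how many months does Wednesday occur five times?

A month of length L has five Wednesdays iff its first Wednesday is on day ≤ L−28 (so day 1–3 in a 31-day month, 1–2 in a 30-day month, day 1 in a leap February).
Checking each month of 2156: Jan starts Thu (31d); Feb starts Sun (29d); Mar starts Mon (31d) ✓; Apr starts Thu (30d); May starts Sat (31d); Jun starts Tue (30d) ✓; Jul starts Thu (31d); Aug starts Sun (31d); Sep starts Wed (30d) ✓; Oct starts Fri (31d); Nov starts Mon (30d); Dec starts Wed (31d) ✓.
Five-Wednesday months: March, June, September, December → 4.

4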